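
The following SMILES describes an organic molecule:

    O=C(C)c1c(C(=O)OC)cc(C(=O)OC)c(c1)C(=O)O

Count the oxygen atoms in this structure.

Scan the SMILES for O atoms (remember two-letter symbols like Cl and Br are single atoms).
Oxygen count: 7.

7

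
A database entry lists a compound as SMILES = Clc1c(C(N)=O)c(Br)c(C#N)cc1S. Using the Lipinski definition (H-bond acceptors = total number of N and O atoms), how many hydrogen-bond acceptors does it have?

3

N atoms: 2; O atoms: 1.
Lipinski HBA = 2 + 1 = 3.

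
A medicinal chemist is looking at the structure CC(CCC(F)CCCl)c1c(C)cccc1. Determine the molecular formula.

Walk through each heavy atom and fill implicit hydrogens from standard valence (C 4, N 3, O 2, S 2, halogen 1); for lowercase aromatic atoms, an aromatic c carries 1 H when it has two neighbours and 0 H with three, and aromatic n carries 0 H:
  atom 1: C, bond orders sum to 1 (valence 4) → 3 H
  atom 2: C, bond orders sum to 3 (valence 4) → 1 H
  atom 3: C, bond orders sum to 2 (valence 4) → 2 H
  atom 4: C, bond orders sum to 2 (valence 4) → 2 H
  atom 5: C, bond orders sum to 3 (valence 4) → 1 H
  atom 6: F (halogen, monovalent) → 0 H
  atom 7: C, bond orders sum to 2 (valence 4) → 2 H
  atom 8: C, bond orders sum to 2 (valence 4) → 2 H
  atom 9: Cl (halogen, monovalent) → 0 H
  atom 10: aromatic c, 3 neighbours → 0 H
  atom 11: aromatic c, 3 neighbours → 0 H
  atom 12: C, bond orders sum to 1 (valence 4) → 3 H
  atom 13: aromatic c, 2 neighbours → 1 H
  atom 14: aromatic c, 2 neighbours → 1 H
  atom 15: aromatic c, 2 neighbours → 1 H
  atom 16: aromatic c, 2 neighbours → 1 H
Totals → C:14, H:20, Cl:1, F:1.

C14H20ClF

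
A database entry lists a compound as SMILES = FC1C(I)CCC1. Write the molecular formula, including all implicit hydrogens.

Walk through each heavy atom and fill implicit hydrogens from standard valence (C 4, N 3, O 2, S 2, halogen 1):
  atom 1: F (halogen, monovalent) → 0 H
  atom 2: C, bond orders sum to 3 (valence 4) → 1 H
  atom 3: C, bond orders sum to 3 (valence 4) → 1 H
  atom 4: I (halogen, monovalent) → 0 H
  atom 5: C, bond orders sum to 2 (valence 4) → 2 H
  atom 6: C, bond orders sum to 2 (valence 4) → 2 H
  atom 7: C, bond orders sum to 2 (valence 4) → 2 H
Totals → C:5, H:8, F:1, I:1.
In Hill order: C5H8FI.

C5H8FI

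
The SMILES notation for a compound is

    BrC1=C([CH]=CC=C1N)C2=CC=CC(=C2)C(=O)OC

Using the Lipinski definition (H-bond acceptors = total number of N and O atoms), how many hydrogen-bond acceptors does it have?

N atoms: 1; O atoms: 2.
Lipinski HBA = 1 + 2 = 3.

3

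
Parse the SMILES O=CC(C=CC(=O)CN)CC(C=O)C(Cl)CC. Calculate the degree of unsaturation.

Molecular formula: C12H18ClNO3.
DoU = (2C + 2 + N − H − X) / 2, where X is the halogen count and O/S are ignored.
    = (2·12 + 2 + 1 − 18 − 1) / 2 = 8 / 2 = 4.

4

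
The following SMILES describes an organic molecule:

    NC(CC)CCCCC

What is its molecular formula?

Walk through each heavy atom and fill implicit hydrogens from standard valence (C 4, N 3, O 2, S 2, halogen 1):
  atom 1: N, bond orders sum to 1 (valence 3) → 2 H
  atom 2: C, bond orders sum to 3 (valence 4) → 1 H
  atom 3: C, bond orders sum to 2 (valence 4) → 2 H
  atom 4: C, bond orders sum to 1 (valence 4) → 3 H
  atom 5: C, bond orders sum to 2 (valence 4) → 2 H
  atom 6: C, bond orders sum to 2 (valence 4) → 2 H
  atom 7: C, bond orders sum to 2 (valence 4) → 2 H
  atom 8: C, bond orders sum to 2 (valence 4) → 2 H
  atom 9: C, bond orders sum to 1 (valence 4) → 3 H
Totals → C:8, H:19, N:1.

C8H19N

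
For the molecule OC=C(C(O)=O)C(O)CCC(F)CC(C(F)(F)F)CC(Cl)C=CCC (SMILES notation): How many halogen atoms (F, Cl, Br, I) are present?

Halogen atoms appear at heavy-atom positions 12, 16, 17, 18, 21 (1×Cl, 4×F).
Other groups present: 2 alkene, 1 carboxylic acid, 2 hydroxyl.
Halogen count: 5.

5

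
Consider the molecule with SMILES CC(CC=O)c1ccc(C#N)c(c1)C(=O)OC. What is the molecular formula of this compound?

Walk through each heavy atom and fill implicit hydrogens from standard valence (C 4, N 3, O 2, S 2, halogen 1); for lowercase aromatic atoms, an aromatic c carries 1 H when it has two neighbours and 0 H with three, and aromatic n carries 0 H:
  atom 1: C, bond orders sum to 1 (valence 4) → 3 H
  atom 2: C, bond orders sum to 3 (valence 4) → 1 H
  atom 3: C, bond orders sum to 2 (valence 4) → 2 H
  atom 4: C, bond orders sum to 3 (valence 4) → 1 H
  atom 5: O, bond orders sum to 2 (valence 2) → 0 H
  atom 6: aromatic c, 3 neighbours → 0 H
  atom 7: aromatic c, 2 neighbours → 1 H
  atom 8: aromatic c, 2 neighbours → 1 H
  atom 9: aromatic c, 3 neighbours → 0 H
  atom 10: C, bond orders sum to 4 (valence 4) → 0 H
  atom 11: N, bond orders sum to 3 (valence 3) → 0 H
  atom 12: aromatic c, 3 neighbours → 0 H
  atom 13: aromatic c, 2 neighbours → 1 H
  atom 14: C, bond orders sum to 4 (valence 4) → 0 H
  atom 15: O, bond orders sum to 2 (valence 2) → 0 H
  atom 16: O, bond orders sum to 2 (valence 2) → 0 H
  atom 17: C, bond orders sum to 1 (valence 4) → 3 H
Totals → C:13, H:13, N:1, O:3.

C13H13NO3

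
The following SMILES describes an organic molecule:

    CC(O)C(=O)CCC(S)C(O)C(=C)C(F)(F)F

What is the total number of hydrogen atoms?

Walk through each heavy atom and fill implicit hydrogens from standard valence (C 4, N 3, O 2, S 2, halogen 1):
  atom 1: C, bond orders sum to 1 (valence 4) → 3 H
  atom 2: C, bond orders sum to 3 (valence 4) → 1 H
  atom 3: O, bond orders sum to 1 (valence 2) → 1 H
  atom 4: C, bond orders sum to 4 (valence 4) → 0 H
  atom 5: O, bond orders sum to 2 (valence 2) → 0 H
  atom 6: C, bond orders sum to 2 (valence 4) → 2 H
  atom 7: C, bond orders sum to 2 (valence 4) → 2 H
  atom 8: C, bond orders sum to 3 (valence 4) → 1 H
  atom 9: S, bond orders sum to 1 (valence 2) → 1 H
  atom 10: C, bond orders sum to 3 (valence 4) → 1 H
  atom 11: O, bond orders sum to 1 (valence 2) → 1 H
  atom 12: C, bond orders sum to 4 (valence 4) → 0 H
  atom 13: C, bond orders sum to 2 (valence 4) → 2 H
  atom 14: C, bond orders sum to 4 (valence 4) → 0 H
  atom 15: F (halogen, monovalent) → 0 H
  atom 16: F (halogen, monovalent) → 0 H
  atom 17: F (halogen, monovalent) → 0 H
Total hydrogens: 15.

15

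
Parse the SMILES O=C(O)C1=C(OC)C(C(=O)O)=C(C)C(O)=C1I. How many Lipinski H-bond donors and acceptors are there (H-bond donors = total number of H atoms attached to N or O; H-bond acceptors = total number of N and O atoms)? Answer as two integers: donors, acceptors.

3, 6

Donors: find every N or O and count the H atoms it carries.
  atom 1 (O): bond orders sum to 2 → 0 H
  atom 3 (O): bond orders sum to 1 → 1 H
  atom 6 (O): bond orders sum to 2 → 0 H
  atom 10 (O): bond orders sum to 2 → 0 H
  atom 11 (O): bond orders sum to 1 → 1 H
  atom 15 (O): bond orders sum to 1 → 1 H
Lipinski HBD = 3.
Acceptors: N atoms = 0, O atoms = 6 → HBA = 6.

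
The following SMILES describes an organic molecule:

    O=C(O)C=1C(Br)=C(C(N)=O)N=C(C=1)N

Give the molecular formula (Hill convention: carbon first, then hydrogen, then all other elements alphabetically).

C7H6BrN3O3

Walk through each heavy atom and fill implicit hydrogens from standard valence (C 4, N 3, O 2, S 2, halogen 1):
  atom 1: O, bond orders sum to 2 (valence 2) → 0 H
  atom 2: C, bond orders sum to 4 (valence 4) → 0 H
  atom 3: O, bond orders sum to 1 (valence 2) → 1 H
  atom 4: C, bond orders sum to 4 (valence 4) → 0 H
  atom 5: C, bond orders sum to 4 (valence 4) → 0 H
  atom 6: Br (halogen, monovalent) → 0 H
  atom 7: C, bond orders sum to 4 (valence 4) → 0 H
  atom 8: C, bond orders sum to 4 (valence 4) → 0 H
  atom 9: N, bond orders sum to 1 (valence 3) → 2 H
  atom 10: O, bond orders sum to 2 (valence 2) → 0 H
  atom 11: N, bond orders sum to 3 (valence 3) → 0 H
  atom 12: C, bond orders sum to 4 (valence 4) → 0 H
  atom 13: C, bond orders sum to 3 (valence 4) → 1 H
  atom 14: N, bond orders sum to 1 (valence 3) → 2 H
Totals → C:7, H:6, Br:1, N:3, O:3.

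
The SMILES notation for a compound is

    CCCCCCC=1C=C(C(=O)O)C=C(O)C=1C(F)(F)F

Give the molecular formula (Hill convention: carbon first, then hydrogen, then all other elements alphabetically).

Walk through each heavy atom and fill implicit hydrogens from standard valence (C 4, N 3, O 2, S 2, halogen 1):
  atom 1: C, bond orders sum to 1 (valence 4) → 3 H
  atom 2: C, bond orders sum to 2 (valence 4) → 2 H
  atom 3: C, bond orders sum to 2 (valence 4) → 2 H
  atom 4: C, bond orders sum to 2 (valence 4) → 2 H
  atom 5: C, bond orders sum to 2 (valence 4) → 2 H
  atom 6: C, bond orders sum to 2 (valence 4) → 2 H
  atom 7: C, bond orders sum to 4 (valence 4) → 0 H
  atom 8: C, bond orders sum to 3 (valence 4) → 1 H
  atom 9: C, bond orders sum to 4 (valence 4) → 0 H
  atom 10: C, bond orders sum to 4 (valence 4) → 0 H
  atom 11: O, bond orders sum to 2 (valence 2) → 0 H
  atom 12: O, bond orders sum to 1 (valence 2) → 1 H
  atom 13: C, bond orders sum to 3 (valence 4) → 1 H
  atom 14: C, bond orders sum to 4 (valence 4) → 0 H
  atom 15: O, bond orders sum to 1 (valence 2) → 1 H
  atom 16: C, bond orders sum to 4 (valence 4) → 0 H
  atom 17: C, bond orders sum to 4 (valence 4) → 0 H
  atom 18: F (halogen, monovalent) → 0 H
  atom 19: F (halogen, monovalent) → 0 H
  atom 20: F (halogen, monovalent) → 0 H
Totals → C:14, H:17, F:3, O:3.
In Hill order: C14H17F3O3.

C14H17F3O3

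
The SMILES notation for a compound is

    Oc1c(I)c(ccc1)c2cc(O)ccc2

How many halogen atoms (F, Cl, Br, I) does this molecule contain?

1

Halogen atoms appear at heavy-atom position 4 (1×I).
Other groups present: 2 hydroxyl.
Halogen count: 1.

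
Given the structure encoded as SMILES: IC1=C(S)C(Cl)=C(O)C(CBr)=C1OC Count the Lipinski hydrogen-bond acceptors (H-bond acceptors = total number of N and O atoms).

N atoms: 0; O atoms: 2.
Lipinski HBA = 0 + 2 = 2.

2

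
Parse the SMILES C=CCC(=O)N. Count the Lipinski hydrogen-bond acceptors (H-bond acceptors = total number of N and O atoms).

2

N atoms: 1; O atoms: 1.
Lipinski HBA = 1 + 1 = 2.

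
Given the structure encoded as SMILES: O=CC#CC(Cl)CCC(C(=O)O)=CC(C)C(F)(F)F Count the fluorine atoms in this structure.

3

Scan the SMILES for F atoms (remember two-letter symbols like Cl and Br are single atoms).
Fluorine count: 3.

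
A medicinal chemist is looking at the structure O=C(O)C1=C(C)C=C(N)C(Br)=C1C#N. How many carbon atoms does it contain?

9

Count every carbon token in the SMILES (each C, including those in ring-closure positions and inside branches).
Carbon count: 9.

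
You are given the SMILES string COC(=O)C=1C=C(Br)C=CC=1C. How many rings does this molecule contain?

In SMILES, each pair of matching ring-closure digits denotes one ring-closing bond; the number of such bonds equals the number of independent rings.
Ring-closure bonds here: 1.

1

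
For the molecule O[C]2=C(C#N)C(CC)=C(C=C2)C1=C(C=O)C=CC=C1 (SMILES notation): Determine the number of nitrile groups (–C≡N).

1

The nitrile motif appears at heavy-atom position 4 in the SMILES.
Other groups present: 1 aldehyde, 1 hydroxyl.
Nitrile count: 1.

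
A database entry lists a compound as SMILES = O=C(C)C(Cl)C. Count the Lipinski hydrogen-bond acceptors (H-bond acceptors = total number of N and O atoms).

1

N atoms: 0; O atoms: 1.
Lipinski HBA = 0 + 1 = 1.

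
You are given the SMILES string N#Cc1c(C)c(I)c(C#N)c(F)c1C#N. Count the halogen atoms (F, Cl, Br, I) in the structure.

Halogen atoms appear at heavy-atom positions 7, 12 (1×F, 1×I).
Other groups present: 3 nitrile.
Halogen count: 2.

2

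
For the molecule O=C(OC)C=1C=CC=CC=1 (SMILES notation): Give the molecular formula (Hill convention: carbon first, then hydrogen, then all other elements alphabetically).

C8H8O2

Walk through each heavy atom and fill implicit hydrogens from standard valence (C 4, N 3, O 2, S 2, halogen 1):
  atom 1: O, bond orders sum to 2 (valence 2) → 0 H
  atom 2: C, bond orders sum to 4 (valence 4) → 0 H
  atom 3: O, bond orders sum to 2 (valence 2) → 0 H
  atom 4: C, bond orders sum to 1 (valence 4) → 3 H
  atom 5: C, bond orders sum to 4 (valence 4) → 0 H
  atom 6: C, bond orders sum to 3 (valence 4) → 1 H
  atom 7: C, bond orders sum to 3 (valence 4) → 1 H
  atom 8: C, bond orders sum to 3 (valence 4) → 1 H
  atom 9: C, bond orders sum to 3 (valence 4) → 1 H
  atom 10: C, bond orders sum to 3 (valence 4) → 1 H
Totals → C:8, H:8, O:2.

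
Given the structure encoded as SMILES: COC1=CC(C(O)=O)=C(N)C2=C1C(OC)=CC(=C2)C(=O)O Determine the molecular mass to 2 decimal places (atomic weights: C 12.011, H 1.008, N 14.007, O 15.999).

First, the molecular formula is C14H13NO6 (counting implicit H from valence).
  C: 14 × 12.011 = 168.154
  H: 13 × 1.008 = 13.104
  N: 1 × 14.007 = 14.007
  O: 6 × 15.999 = 95.994
Sum: 14×12.011 + 13×1.008 + 1×14.007 + 6×15.999 = 291.259 → 291.26 g/mol.

291.26 g/mol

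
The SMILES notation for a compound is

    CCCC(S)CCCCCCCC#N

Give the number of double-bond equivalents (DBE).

Molecular formula: C12H23NS.
DoU = (2C + 2 + N − H − X) / 2, where X is the halogen count and O/S are ignored.
    = (2·12 + 2 + 1 − 23 − 0) / 2 = 4 / 2 = 2.

2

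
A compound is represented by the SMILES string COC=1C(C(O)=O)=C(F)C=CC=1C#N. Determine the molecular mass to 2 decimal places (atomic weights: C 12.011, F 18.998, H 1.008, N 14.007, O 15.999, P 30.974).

First, the molecular formula is C9H6FNO3 (counting implicit H from valence).
  C: 9 × 12.011 = 108.099
  F: 1 × 18.998 = 18.998
  H: 6 × 1.008 = 6.048
  N: 1 × 14.007 = 14.007
  O: 3 × 15.999 = 47.997
Sum: 9×12.011 + 1×18.998 + 6×1.008 + 1×14.007 + 3×15.999 = 195.149 → 195.15 g/mol.

195.15 g/mol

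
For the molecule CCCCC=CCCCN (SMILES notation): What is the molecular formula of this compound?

Walk through each heavy atom and fill implicit hydrogens from standard valence (C 4, N 3, O 2, S 2, halogen 1):
  atom 1: C, bond orders sum to 1 (valence 4) → 3 H
  atom 2: C, bond orders sum to 2 (valence 4) → 2 H
  atom 3: C, bond orders sum to 2 (valence 4) → 2 H
  atom 4: C, bond orders sum to 2 (valence 4) → 2 H
  atom 5: C, bond orders sum to 3 (valence 4) → 1 H
  atom 6: C, bond orders sum to 3 (valence 4) → 1 H
  atom 7: C, bond orders sum to 2 (valence 4) → 2 H
  atom 8: C, bond orders sum to 2 (valence 4) → 2 H
  atom 9: C, bond orders sum to 2 (valence 4) → 2 H
  atom 10: N, bond orders sum to 1 (valence 3) → 2 H
Totals → C:9, H:19, N:1.

C9H19N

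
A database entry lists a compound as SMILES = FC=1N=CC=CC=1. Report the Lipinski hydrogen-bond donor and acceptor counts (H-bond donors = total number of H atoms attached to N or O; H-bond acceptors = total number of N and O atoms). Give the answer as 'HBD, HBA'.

0, 1

Donors: find every N or O and count the H atoms it carries.
  atom 3 (N): bond orders sum to 3 → 0 H
Lipinski HBD = 0.
Acceptors: N atoms = 1, O atoms = 0 → HBA = 1.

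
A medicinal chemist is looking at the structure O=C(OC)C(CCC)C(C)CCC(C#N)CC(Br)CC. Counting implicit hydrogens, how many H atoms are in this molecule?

Walk through each heavy atom and fill implicit hydrogens from standard valence (C 4, N 3, O 2, S 2, halogen 1):
  atom 1: O, bond orders sum to 2 (valence 2) → 0 H
  atom 2: C, bond orders sum to 4 (valence 4) → 0 H
  atom 3: O, bond orders sum to 2 (valence 2) → 0 H
  atom 4: C, bond orders sum to 1 (valence 4) → 3 H
  atom 5: C, bond orders sum to 3 (valence 4) → 1 H
  atom 6: C, bond orders sum to 2 (valence 4) → 2 H
  atom 7: C, bond orders sum to 2 (valence 4) → 2 H
  atom 8: C, bond orders sum to 1 (valence 4) → 3 H
  atom 9: C, bond orders sum to 3 (valence 4) → 1 H
  atom 10: C, bond orders sum to 1 (valence 4) → 3 H
  atom 11: C, bond orders sum to 2 (valence 4) → 2 H
  atom 12: C, bond orders sum to 2 (valence 4) → 2 H
  atom 13: C, bond orders sum to 3 (valence 4) → 1 H
  atom 14: C, bond orders sum to 4 (valence 4) → 0 H
  atom 15: N, bond orders sum to 3 (valence 3) → 0 H
  atom 16: C, bond orders sum to 2 (valence 4) → 2 H
  atom 17: C, bond orders sum to 3 (valence 4) → 1 H
  atom 18: Br (halogen, monovalent) → 0 H
  atom 19: C, bond orders sum to 2 (valence 4) → 2 H
  atom 20: C, bond orders sum to 1 (valence 4) → 3 H
Total hydrogens: 28.

28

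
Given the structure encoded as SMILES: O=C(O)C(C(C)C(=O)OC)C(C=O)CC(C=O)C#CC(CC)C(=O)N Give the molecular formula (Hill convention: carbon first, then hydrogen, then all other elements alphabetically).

Walk through each heavy atom and fill implicit hydrogens from standard valence (C 4, N 3, O 2, S 2, halogen 1):
  atom 1: O, bond orders sum to 2 (valence 2) → 0 H
  atom 2: C, bond orders sum to 4 (valence 4) → 0 H
  atom 3: O, bond orders sum to 1 (valence 2) → 1 H
  atom 4: C, bond orders sum to 3 (valence 4) → 1 H
  atom 5: C, bond orders sum to 3 (valence 4) → 1 H
  atom 6: C, bond orders sum to 1 (valence 4) → 3 H
  atom 7: C, bond orders sum to 4 (valence 4) → 0 H
  atom 8: O, bond orders sum to 2 (valence 2) → 0 H
  atom 9: O, bond orders sum to 2 (valence 2) → 0 H
  atom 10: C, bond orders sum to 1 (valence 4) → 3 H
  atom 11: C, bond orders sum to 3 (valence 4) → 1 H
  atom 12: C, bond orders sum to 3 (valence 4) → 1 H
  atom 13: O, bond orders sum to 2 (valence 2) → 0 H
  atom 14: C, bond orders sum to 2 (valence 4) → 2 H
  atom 15: C, bond orders sum to 3 (valence 4) → 1 H
  atom 16: C, bond orders sum to 3 (valence 4) → 1 H
  atom 17: O, bond orders sum to 2 (valence 2) → 0 H
  atom 18: C, bond orders sum to 4 (valence 4) → 0 H
  atom 19: C, bond orders sum to 4 (valence 4) → 0 H
  atom 20: C, bond orders sum to 3 (valence 4) → 1 H
  atom 21: C, bond orders sum to 2 (valence 4) → 2 H
  atom 22: C, bond orders sum to 1 (valence 4) → 3 H
  atom 23: C, bond orders sum to 4 (valence 4) → 0 H
  atom 24: O, bond orders sum to 2 (valence 2) → 0 H
  atom 25: N, bond orders sum to 1 (valence 3) → 2 H
Totals → C:17, H:23, N:1, O:7.
In Hill order: C17H23NO7.

C17H23NO7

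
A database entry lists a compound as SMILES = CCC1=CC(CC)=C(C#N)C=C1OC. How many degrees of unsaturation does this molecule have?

6

Molecular formula: C12H15NO.
DoU = (2C + 2 + N − H − X) / 2, where X is the halogen count and O/S are ignored.
    = (2·12 + 2 + 1 − 15 − 0) / 2 = 12 / 2 = 6.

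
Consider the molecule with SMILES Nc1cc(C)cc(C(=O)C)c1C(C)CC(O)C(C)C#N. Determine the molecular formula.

C16H22N2O2

Walk through each heavy atom and fill implicit hydrogens from standard valence (C 4, N 3, O 2, S 2, halogen 1); for lowercase aromatic atoms, an aromatic c carries 1 H when it has two neighbours and 0 H with three, and aromatic n carries 0 H:
  atom 1: N, bond orders sum to 1 (valence 3) → 2 H
  atom 2: aromatic c, 3 neighbours → 0 H
  atom 3: aromatic c, 2 neighbours → 1 H
  atom 4: aromatic c, 3 neighbours → 0 H
  atom 5: C, bond orders sum to 1 (valence 4) → 3 H
  atom 6: aromatic c, 2 neighbours → 1 H
  atom 7: aromatic c, 3 neighbours → 0 H
  atom 8: C, bond orders sum to 4 (valence 4) → 0 H
  atom 9: O, bond orders sum to 2 (valence 2) → 0 H
  atom 10: C, bond orders sum to 1 (valence 4) → 3 H
  atom 11: aromatic c, 3 neighbours → 0 H
  atom 12: C, bond orders sum to 3 (valence 4) → 1 H
  atom 13: C, bond orders sum to 1 (valence 4) → 3 H
  atom 14: C, bond orders sum to 2 (valence 4) → 2 H
  atom 15: C, bond orders sum to 3 (valence 4) → 1 H
  atom 16: O, bond orders sum to 1 (valence 2) → 1 H
  atom 17: C, bond orders sum to 3 (valence 4) → 1 H
  atom 18: C, bond orders sum to 1 (valence 4) → 3 H
  atom 19: C, bond orders sum to 4 (valence 4) → 0 H
  atom 20: N, bond orders sum to 3 (valence 3) → 0 H
Totals → C:16, H:22, N:2, O:2.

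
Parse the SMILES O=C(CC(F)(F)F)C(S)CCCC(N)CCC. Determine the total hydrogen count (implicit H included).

20

Walk through each heavy atom and fill implicit hydrogens from standard valence (C 4, N 3, O 2, S 2, halogen 1):
  atom 1: O, bond orders sum to 2 (valence 2) → 0 H
  atom 2: C, bond orders sum to 4 (valence 4) → 0 H
  atom 3: C, bond orders sum to 2 (valence 4) → 2 H
  atom 4: C, bond orders sum to 4 (valence 4) → 0 H
  atom 5: F (halogen, monovalent) → 0 H
  atom 6: F (halogen, monovalent) → 0 H
  atom 7: F (halogen, monovalent) → 0 H
  atom 8: C, bond orders sum to 3 (valence 4) → 1 H
  atom 9: S, bond orders sum to 1 (valence 2) → 1 H
  atom 10: C, bond orders sum to 2 (valence 4) → 2 H
  atom 11: C, bond orders sum to 2 (valence 4) → 2 H
  atom 12: C, bond orders sum to 2 (valence 4) → 2 H
  atom 13: C, bond orders sum to 3 (valence 4) → 1 H
  atom 14: N, bond orders sum to 1 (valence 3) → 2 H
  atom 15: C, bond orders sum to 2 (valence 4) → 2 H
  atom 16: C, bond orders sum to 2 (valence 4) → 2 H
  atom 17: C, bond orders sum to 1 (valence 4) → 3 H
Total hydrogens: 20.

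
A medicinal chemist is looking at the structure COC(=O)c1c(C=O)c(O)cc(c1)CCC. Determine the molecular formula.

C12H14O4

Walk through each heavy atom and fill implicit hydrogens from standard valence (C 4, N 3, O 2, S 2, halogen 1); for lowercase aromatic atoms, an aromatic c carries 1 H when it has two neighbours and 0 H with three, and aromatic n carries 0 H:
  atom 1: C, bond orders sum to 1 (valence 4) → 3 H
  atom 2: O, bond orders sum to 2 (valence 2) → 0 H
  atom 3: C, bond orders sum to 4 (valence 4) → 0 H
  atom 4: O, bond orders sum to 2 (valence 2) → 0 H
  atom 5: aromatic c, 3 neighbours → 0 H
  atom 6: aromatic c, 3 neighbours → 0 H
  atom 7: C, bond orders sum to 3 (valence 4) → 1 H
  atom 8: O, bond orders sum to 2 (valence 2) → 0 H
  atom 9: aromatic c, 3 neighbours → 0 H
  atom 10: O, bond orders sum to 1 (valence 2) → 1 H
  atom 11: aromatic c, 2 neighbours → 1 H
  atom 12: aromatic c, 3 neighbours → 0 H
  atom 13: aromatic c, 2 neighbours → 1 H
  atom 14: C, bond orders sum to 2 (valence 4) → 2 H
  atom 15: C, bond orders sum to 2 (valence 4) → 2 H
  atom 16: C, bond orders sum to 1 (valence 4) → 3 H
Totals → C:12, H:14, O:4.
In Hill order: C12H14O4.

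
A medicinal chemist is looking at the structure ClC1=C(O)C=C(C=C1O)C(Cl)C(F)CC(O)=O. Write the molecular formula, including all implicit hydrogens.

Walk through each heavy atom and fill implicit hydrogens from standard valence (C 4, N 3, O 2, S 2, halogen 1):
  atom 1: Cl (halogen, monovalent) → 0 H
  atom 2: C, bond orders sum to 4 (valence 4) → 0 H
  atom 3: C, bond orders sum to 4 (valence 4) → 0 H
  atom 4: O, bond orders sum to 1 (valence 2) → 1 H
  atom 5: C, bond orders sum to 3 (valence 4) → 1 H
  atom 6: C, bond orders sum to 4 (valence 4) → 0 H
  atom 7: C, bond orders sum to 3 (valence 4) → 1 H
  atom 8: C, bond orders sum to 4 (valence 4) → 0 H
  atom 9: O, bond orders sum to 1 (valence 2) → 1 H
  atom 10: C, bond orders sum to 3 (valence 4) → 1 H
  atom 11: Cl (halogen, monovalent) → 0 H
  atom 12: C, bond orders sum to 3 (valence 4) → 1 H
  atom 13: F (halogen, monovalent) → 0 H
  atom 14: C, bond orders sum to 2 (valence 4) → 2 H
  atom 15: C, bond orders sum to 4 (valence 4) → 0 H
  atom 16: O, bond orders sum to 1 (valence 2) → 1 H
  atom 17: O, bond orders sum to 2 (valence 2) → 0 H
Totals → C:10, H:9, Cl:2, F:1, O:4.
In Hill order: C10H9Cl2FO4.

C10H9Cl2FO4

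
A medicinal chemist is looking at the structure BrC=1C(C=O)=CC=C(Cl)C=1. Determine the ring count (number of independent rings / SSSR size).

In SMILES, each pair of matching ring-closure digits denotes one ring-closing bond; the number of such bonds equals the number of independent rings.
Ring-closure bonds here: 1.

1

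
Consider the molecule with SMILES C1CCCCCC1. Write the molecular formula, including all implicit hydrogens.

Walk through each heavy atom and fill implicit hydrogens from standard valence (C 4, N 3, O 2, S 2, halogen 1):
  atom 1: C, bond orders sum to 2 (valence 4) → 2 H
  atom 2: C, bond orders sum to 2 (valence 4) → 2 H
  atom 3: C, bond orders sum to 2 (valence 4) → 2 H
  atom 4: C, bond orders sum to 2 (valence 4) → 2 H
  atom 5: C, bond orders sum to 2 (valence 4) → 2 H
  atom 6: C, bond orders sum to 2 (valence 4) → 2 H
  atom 7: C, bond orders sum to 2 (valence 4) → 2 H
Totals → C:7, H:14.
In Hill order: C7H14.

C7H14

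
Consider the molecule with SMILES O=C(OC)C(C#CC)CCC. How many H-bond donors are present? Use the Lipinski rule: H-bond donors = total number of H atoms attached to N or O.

Donors: find every N or O and count the H atoms it carries.
  atom 1 (O): bond orders sum to 2 → 0 H
  atom 3 (O): bond orders sum to 2 → 0 H
Lipinski HBD = 0.

0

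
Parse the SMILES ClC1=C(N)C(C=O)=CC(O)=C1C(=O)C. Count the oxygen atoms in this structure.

3

Scan the SMILES for O atoms (remember two-letter symbols like Cl and Br are single atoms).
Oxygen count: 3.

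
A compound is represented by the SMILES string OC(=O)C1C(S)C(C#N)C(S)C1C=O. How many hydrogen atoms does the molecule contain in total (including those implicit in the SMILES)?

9

Walk through each heavy atom and fill implicit hydrogens from standard valence (C 4, N 3, O 2, S 2, halogen 1):
  atom 1: O, bond orders sum to 1 (valence 2) → 1 H
  atom 2: C, bond orders sum to 4 (valence 4) → 0 H
  atom 3: O, bond orders sum to 2 (valence 2) → 0 H
  atom 4: C, bond orders sum to 3 (valence 4) → 1 H
  atom 5: C, bond orders sum to 3 (valence 4) → 1 H
  atom 6: S, bond orders sum to 1 (valence 2) → 1 H
  atom 7: C, bond orders sum to 3 (valence 4) → 1 H
  atom 8: C, bond orders sum to 4 (valence 4) → 0 H
  atom 9: N, bond orders sum to 3 (valence 3) → 0 H
  atom 10: C, bond orders sum to 3 (valence 4) → 1 H
  atom 11: S, bond orders sum to 1 (valence 2) → 1 H
  atom 12: C, bond orders sum to 3 (valence 4) → 1 H
  atom 13: C, bond orders sum to 3 (valence 4) → 1 H
  atom 14: O, bond orders sum to 2 (valence 2) → 0 H
Total hydrogens: 9.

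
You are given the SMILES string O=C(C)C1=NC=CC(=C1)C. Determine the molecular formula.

C8H9NO

Walk through each heavy atom and fill implicit hydrogens from standard valence (C 4, N 3, O 2, S 2, halogen 1):
  atom 1: O, bond orders sum to 2 (valence 2) → 0 H
  atom 2: C, bond orders sum to 4 (valence 4) → 0 H
  atom 3: C, bond orders sum to 1 (valence 4) → 3 H
  atom 4: C, bond orders sum to 4 (valence 4) → 0 H
  atom 5: N, bond orders sum to 3 (valence 3) → 0 H
  atom 6: C, bond orders sum to 3 (valence 4) → 1 H
  atom 7: C, bond orders sum to 3 (valence 4) → 1 H
  atom 8: C, bond orders sum to 4 (valence 4) → 0 H
  atom 9: C, bond orders sum to 3 (valence 4) → 1 H
  atom 10: C, bond orders sum to 1 (valence 4) → 3 H
Totals → C:8, H:9, N:1, O:1.
In Hill order: C8H9NO.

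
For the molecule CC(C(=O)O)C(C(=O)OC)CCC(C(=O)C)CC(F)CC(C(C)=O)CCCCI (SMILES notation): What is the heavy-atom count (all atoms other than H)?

Every atom symbol written in the SMILES (organic subset) is one heavy atom; implicit H are not written.
Heavy atoms by element → C:21, F:1, I:1, O:6.
Total: 29.

29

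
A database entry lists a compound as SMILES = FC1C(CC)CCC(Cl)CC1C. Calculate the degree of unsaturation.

1

Molecular formula: C10H18ClF.
DoU = (2C + 2 + N − H − X) / 2, where X is the halogen count and O/S are ignored.
    = (2·10 + 2 + 0 − 18 − 2) / 2 = 2 / 2 = 1.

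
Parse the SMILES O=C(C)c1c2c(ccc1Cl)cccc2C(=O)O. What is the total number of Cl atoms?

Scan the SMILES for Cl atoms (remember two-letter symbols like Cl and Br are single atoms).
Chlorine count: 1.

1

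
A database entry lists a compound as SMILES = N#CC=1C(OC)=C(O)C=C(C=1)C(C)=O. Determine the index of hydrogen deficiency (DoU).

7

Degree of unsaturation = (number of rings) + (number of π bonds).
Ring closures in the SMILES: 1.
π bonds: 4 double bonds (each 1 DoU), 1 triple bond (each 2 DoU) → 6 DoU from unsaturation.
Total DoU = 1 + 6 = 7.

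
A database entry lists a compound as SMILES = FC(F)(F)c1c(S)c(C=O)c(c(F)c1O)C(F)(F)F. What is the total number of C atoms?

Count every carbon token in the SMILES (each C, including those in ring-closure positions and inside branches).
Carbon count: 9.

9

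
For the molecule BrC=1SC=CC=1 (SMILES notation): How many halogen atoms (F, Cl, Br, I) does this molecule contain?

1

Halogen atoms appear at heavy-atom position 1 (1×Br).
Halogen count: 1.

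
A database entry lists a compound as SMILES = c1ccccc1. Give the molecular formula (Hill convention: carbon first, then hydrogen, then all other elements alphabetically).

Walk through each heavy atom and fill implicit hydrogens from standard valence (C 4, N 3, O 2, S 2, halogen 1); for lowercase aromatic atoms, an aromatic c carries 1 H when it has two neighbours and 0 H with three, and aromatic n carries 0 H:
  atom 1: aromatic c, 2 neighbours → 1 H
  atom 2: aromatic c, 2 neighbours → 1 H
  atom 3: aromatic c, 2 neighbours → 1 H
  atom 4: aromatic c, 2 neighbours → 1 H
  atom 5: aromatic c, 2 neighbours → 1 H
  atom 6: aromatic c, 2 neighbours → 1 H
Totals → C:6, H:6.

C6H6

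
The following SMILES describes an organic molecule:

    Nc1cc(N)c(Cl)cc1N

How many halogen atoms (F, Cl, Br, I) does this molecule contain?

Halogen atoms appear at heavy-atom position 7 (1×Cl).
Other groups present: 3 primary amine.
Halogen count: 1.

1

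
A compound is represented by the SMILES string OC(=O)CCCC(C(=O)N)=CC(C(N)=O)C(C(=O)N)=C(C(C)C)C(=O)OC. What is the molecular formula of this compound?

C17H25N3O7

Walk through each heavy atom and fill implicit hydrogens from standard valence (C 4, N 3, O 2, S 2, halogen 1):
  atom 1: O, bond orders sum to 1 (valence 2) → 1 H
  atom 2: C, bond orders sum to 4 (valence 4) → 0 H
  atom 3: O, bond orders sum to 2 (valence 2) → 0 H
  atom 4: C, bond orders sum to 2 (valence 4) → 2 H
  atom 5: C, bond orders sum to 2 (valence 4) → 2 H
  atom 6: C, bond orders sum to 2 (valence 4) → 2 H
  atom 7: C, bond orders sum to 4 (valence 4) → 0 H
  atom 8: C, bond orders sum to 4 (valence 4) → 0 H
  atom 9: O, bond orders sum to 2 (valence 2) → 0 H
  atom 10: N, bond orders sum to 1 (valence 3) → 2 H
  atom 11: C, bond orders sum to 3 (valence 4) → 1 H
  atom 12: C, bond orders sum to 3 (valence 4) → 1 H
  atom 13: C, bond orders sum to 4 (valence 4) → 0 H
  atom 14: N, bond orders sum to 1 (valence 3) → 2 H
  atom 15: O, bond orders sum to 2 (valence 2) → 0 H
  atom 16: C, bond orders sum to 4 (valence 4) → 0 H
  atom 17: C, bond orders sum to 4 (valence 4) → 0 H
  atom 18: O, bond orders sum to 2 (valence 2) → 0 H
  atom 19: N, bond orders sum to 1 (valence 3) → 2 H
  atom 20: C, bond orders sum to 4 (valence 4) → 0 H
  atom 21: C, bond orders sum to 3 (valence 4) → 1 H
  atom 22: C, bond orders sum to 1 (valence 4) → 3 H
  atom 23: C, bond orders sum to 1 (valence 4) → 3 H
  atom 24: C, bond orders sum to 4 (valence 4) → 0 H
  atom 25: O, bond orders sum to 2 (valence 2) → 0 H
  atom 26: O, bond orders sum to 2 (valence 2) → 0 H
  atom 27: C, bond orders sum to 1 (valence 4) → 3 H
Totals → C:17, H:25, N:3, O:7.
In Hill order: C17H25N3O7.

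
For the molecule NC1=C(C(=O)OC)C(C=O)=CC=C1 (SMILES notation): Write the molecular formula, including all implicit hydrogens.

C9H9NO3

Walk through each heavy atom and fill implicit hydrogens from standard valence (C 4, N 3, O 2, S 2, halogen 1):
  atom 1: N, bond orders sum to 1 (valence 3) → 2 H
  atom 2: C, bond orders sum to 4 (valence 4) → 0 H
  atom 3: C, bond orders sum to 4 (valence 4) → 0 H
  atom 4: C, bond orders sum to 4 (valence 4) → 0 H
  atom 5: O, bond orders sum to 2 (valence 2) → 0 H
  atom 6: O, bond orders sum to 2 (valence 2) → 0 H
  atom 7: C, bond orders sum to 1 (valence 4) → 3 H
  atom 8: C, bond orders sum to 4 (valence 4) → 0 H
  atom 9: C, bond orders sum to 3 (valence 4) → 1 H
  atom 10: O, bond orders sum to 2 (valence 2) → 0 H
  atom 11: C, bond orders sum to 3 (valence 4) → 1 H
  atom 12: C, bond orders sum to 3 (valence 4) → 1 H
  atom 13: C, bond orders sum to 3 (valence 4) → 1 H
Totals → C:9, H:9, N:1, O:3.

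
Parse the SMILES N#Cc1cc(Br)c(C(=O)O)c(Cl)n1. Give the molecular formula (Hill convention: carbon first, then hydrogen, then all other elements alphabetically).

C7H2BrClN2O2

Walk through each heavy atom and fill implicit hydrogens from standard valence (C 4, N 3, O 2, S 2, halogen 1); for lowercase aromatic atoms, an aromatic c carries 1 H when it has two neighbours and 0 H with three, and aromatic n carries 0 H:
  atom 1: N, bond orders sum to 3 (valence 3) → 0 H
  atom 2: C, bond orders sum to 4 (valence 4) → 0 H
  atom 3: aromatic c, 3 neighbours → 0 H
  atom 4: aromatic c, 2 neighbours → 1 H
  atom 5: aromatic c, 3 neighbours → 0 H
  atom 6: Br (halogen, monovalent) → 0 H
  atom 7: aromatic c, 3 neighbours → 0 H
  atom 8: C, bond orders sum to 4 (valence 4) → 0 H
  atom 9: O, bond orders sum to 2 (valence 2) → 0 H
  atom 10: O, bond orders sum to 1 (valence 2) → 1 H
  atom 11: aromatic c, 3 neighbours → 0 H
  atom 12: Cl (halogen, monovalent) → 0 H
  atom 13: aromatic n, 2 neighbours → 0 H
Totals → C:7, H:2, Br:1, Cl:1, N:2, O:2.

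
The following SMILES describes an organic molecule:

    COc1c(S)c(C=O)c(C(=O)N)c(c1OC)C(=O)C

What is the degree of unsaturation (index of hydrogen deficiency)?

Molecular formula: C12H13NO5S.
DoU = (2C + 2 + N − H − X) / 2, where X is the halogen count and O/S are ignored.
    = (2·12 + 2 + 1 − 13 − 0) / 2 = 14 / 2 = 7.

7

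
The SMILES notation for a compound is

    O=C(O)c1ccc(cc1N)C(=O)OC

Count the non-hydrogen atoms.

14

Every atom symbol written in the SMILES (organic subset) is one heavy atom; implicit H are not written.
Heavy atoms by element → C:9, N:1, O:4.
Total: 14.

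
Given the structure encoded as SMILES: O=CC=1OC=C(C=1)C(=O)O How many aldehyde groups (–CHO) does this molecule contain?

The aldehyde motif appears at heavy-atom position 2 in the SMILES.
Other groups present: 1 carboxylic acid.
Aldehyde count: 1.

1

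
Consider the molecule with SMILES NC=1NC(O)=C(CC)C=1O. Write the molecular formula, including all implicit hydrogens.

C6H10N2O2

Walk through each heavy atom and fill implicit hydrogens from standard valence (C 4, N 3, O 2, S 2, halogen 1):
  atom 1: N, bond orders sum to 1 (valence 3) → 2 H
  atom 2: C, bond orders sum to 4 (valence 4) → 0 H
  atom 3: N, bond orders sum to 2 (valence 3) → 1 H
  atom 4: C, bond orders sum to 4 (valence 4) → 0 H
  atom 5: O, bond orders sum to 1 (valence 2) → 1 H
  atom 6: C, bond orders sum to 4 (valence 4) → 0 H
  atom 7: C, bond orders sum to 2 (valence 4) → 2 H
  atom 8: C, bond orders sum to 1 (valence 4) → 3 H
  atom 9: C, bond orders sum to 4 (valence 4) → 0 H
  atom 10: O, bond orders sum to 1 (valence 2) → 1 H
Totals → C:6, H:10, N:2, O:2.
In Hill order: C6H10N2O2.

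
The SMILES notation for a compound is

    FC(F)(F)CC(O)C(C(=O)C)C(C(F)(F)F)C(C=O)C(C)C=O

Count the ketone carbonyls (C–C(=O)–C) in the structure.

The ketone motif appears at heavy-atom position 9 in the SMILES.
Other groups present: 2 aldehyde, 1 hydroxyl.
Ketone count: 1.

1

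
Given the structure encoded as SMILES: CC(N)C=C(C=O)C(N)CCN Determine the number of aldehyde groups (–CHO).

1

The aldehyde motif appears at heavy-atom position 6 in the SMILES.
Other groups present: 1 alkene, 3 primary amine.
Aldehyde count: 1.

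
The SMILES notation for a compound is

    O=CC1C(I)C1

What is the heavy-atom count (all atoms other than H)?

Every atom symbol written in the SMILES (organic subset) is one heavy atom; implicit H are not written.
Heavy atoms by element → C:4, I:1, O:1.
Total: 6.

6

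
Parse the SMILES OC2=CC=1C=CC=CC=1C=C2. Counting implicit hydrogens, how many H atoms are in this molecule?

8

Walk through each heavy atom and fill implicit hydrogens from standard valence (C 4, N 3, O 2, S 2, halogen 1):
  atom 1: O, bond orders sum to 1 (valence 2) → 1 H
  atom 2: C, bond orders sum to 4 (valence 4) → 0 H
  atom 3: C, bond orders sum to 3 (valence 4) → 1 H
  atom 4: C, bond orders sum to 4 (valence 4) → 0 H
  atom 5: C, bond orders sum to 3 (valence 4) → 1 H
  atom 6: C, bond orders sum to 3 (valence 4) → 1 H
  atom 7: C, bond orders sum to 3 (valence 4) → 1 H
  atom 8: C, bond orders sum to 3 (valence 4) → 1 H
  atom 9: C, bond orders sum to 4 (valence 4) → 0 H
  atom 10: C, bond orders sum to 3 (valence 4) → 1 H
  atom 11: C, bond orders sum to 3 (valence 4) → 1 H
Total hydrogens: 8.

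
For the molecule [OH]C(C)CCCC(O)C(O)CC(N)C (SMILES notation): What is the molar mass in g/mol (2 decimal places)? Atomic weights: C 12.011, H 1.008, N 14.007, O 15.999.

First, the molecular formula is C10H23NO3 (counting implicit H from valence).
  C: 10 × 12.011 = 120.110
  H: 23 × 1.008 = 23.184
  N: 1 × 14.007 = 14.007
  O: 3 × 15.999 = 47.997
Sum: 10×12.011 + 23×1.008 + 1×14.007 + 3×15.999 = 205.298 → 205.30 g/mol.

205.30 g/mol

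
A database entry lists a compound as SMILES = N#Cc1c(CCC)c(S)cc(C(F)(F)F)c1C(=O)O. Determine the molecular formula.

C12H10F3NO2S

Walk through each heavy atom and fill implicit hydrogens from standard valence (C 4, N 3, O 2, S 2, halogen 1); for lowercase aromatic atoms, an aromatic c carries 1 H when it has two neighbours and 0 H with three, and aromatic n carries 0 H:
  atom 1: N, bond orders sum to 3 (valence 3) → 0 H
  atom 2: C, bond orders sum to 4 (valence 4) → 0 H
  atom 3: aromatic c, 3 neighbours → 0 H
  atom 4: aromatic c, 3 neighbours → 0 H
  atom 5: C, bond orders sum to 2 (valence 4) → 2 H
  atom 6: C, bond orders sum to 2 (valence 4) → 2 H
  atom 7: C, bond orders sum to 1 (valence 4) → 3 H
  atom 8: aromatic c, 3 neighbours → 0 H
  atom 9: S, bond orders sum to 1 (valence 2) → 1 H
  atom 10: aromatic c, 2 neighbours → 1 H
  atom 11: aromatic c, 3 neighbours → 0 H
  atom 12: C, bond orders sum to 4 (valence 4) → 0 H
  atom 13: F (halogen, monovalent) → 0 H
  atom 14: F (halogen, monovalent) → 0 H
  atom 15: F (halogen, monovalent) → 0 H
  atom 16: aromatic c, 3 neighbours → 0 H
  atom 17: C, bond orders sum to 4 (valence 4) → 0 H
  atom 18: O, bond orders sum to 2 (valence 2) → 0 H
  atom 19: O, bond orders sum to 1 (valence 2) → 1 H
Totals → C:12, H:10, F:3, N:1, O:2, S:1.
In Hill order: C12H10F3NO2S.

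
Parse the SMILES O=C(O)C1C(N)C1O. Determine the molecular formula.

Walk through each heavy atom and fill implicit hydrogens from standard valence (C 4, N 3, O 2, S 2, halogen 1):
  atom 1: O, bond orders sum to 2 (valence 2) → 0 H
  atom 2: C, bond orders sum to 4 (valence 4) → 0 H
  atom 3: O, bond orders sum to 1 (valence 2) → 1 H
  atom 4: C, bond orders sum to 3 (valence 4) → 1 H
  atom 5: C, bond orders sum to 3 (valence 4) → 1 H
  atom 6: N, bond orders sum to 1 (valence 3) → 2 H
  atom 7: C, bond orders sum to 3 (valence 4) → 1 H
  atom 8: O, bond orders sum to 1 (valence 2) → 1 H
Totals → C:4, H:7, N:1, O:3.

C4H7NO3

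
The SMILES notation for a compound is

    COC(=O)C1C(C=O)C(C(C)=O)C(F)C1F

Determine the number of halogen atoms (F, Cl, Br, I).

2

Halogen atoms appear at heavy-atom positions 14, 16 (2×F).
Other groups present: 1 aldehyde, 1 ester, 1 ketone.
Halogen count: 2.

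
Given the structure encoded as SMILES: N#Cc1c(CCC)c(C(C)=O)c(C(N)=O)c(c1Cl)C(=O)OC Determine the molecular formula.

Walk through each heavy atom and fill implicit hydrogens from standard valence (C 4, N 3, O 2, S 2, halogen 1); for lowercase aromatic atoms, an aromatic c carries 1 H when it has two neighbours and 0 H with three, and aromatic n carries 0 H:
  atom 1: N, bond orders sum to 3 (valence 3) → 0 H
  atom 2: C, bond orders sum to 4 (valence 4) → 0 H
  atom 3: aromatic c, 3 neighbours → 0 H
  atom 4: aromatic c, 3 neighbours → 0 H
  atom 5: C, bond orders sum to 2 (valence 4) → 2 H
  atom 6: C, bond orders sum to 2 (valence 4) → 2 H
  atom 7: C, bond orders sum to 1 (valence 4) → 3 H
  atom 8: aromatic c, 3 neighbours → 0 H
  atom 9: C, bond orders sum to 4 (valence 4) → 0 H
  atom 10: C, bond orders sum to 1 (valence 4) → 3 H
  atom 11: O, bond orders sum to 2 (valence 2) → 0 H
  atom 12: aromatic c, 3 neighbours → 0 H
  atom 13: C, bond orders sum to 4 (valence 4) → 0 H
  atom 14: N, bond orders sum to 1 (valence 3) → 2 H
  atom 15: O, bond orders sum to 2 (valence 2) → 0 H
  atom 16: aromatic c, 3 neighbours → 0 H
  atom 17: aromatic c, 3 neighbours → 0 H
  atom 18: Cl (halogen, monovalent) → 0 H
  atom 19: C, bond orders sum to 4 (valence 4) → 0 H
  atom 20: O, bond orders sum to 2 (valence 2) → 0 H
  atom 21: O, bond orders sum to 2 (valence 2) → 0 H
  atom 22: C, bond orders sum to 1 (valence 4) → 3 H
Totals → C:15, H:15, Cl:1, N:2, O:4.
In Hill order: C15H15ClN2O4.

C15H15ClN2O4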